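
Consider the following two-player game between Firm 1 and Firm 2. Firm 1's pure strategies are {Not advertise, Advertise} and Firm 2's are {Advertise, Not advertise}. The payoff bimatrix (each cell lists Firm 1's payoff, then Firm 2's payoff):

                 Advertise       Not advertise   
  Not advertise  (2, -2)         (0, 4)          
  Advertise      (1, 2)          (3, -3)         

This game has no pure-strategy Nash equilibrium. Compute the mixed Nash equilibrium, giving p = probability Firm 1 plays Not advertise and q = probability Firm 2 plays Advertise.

p = 5/11, q = 3/4

In a mixed equilibrium Firm 2 is indifferent between Advertise and Not advertise; this condition fixes p.
  Firm 2's payoff to Advertise: p·(-2) + (1−p)·2 = -4p + 2
  Firm 2's payoff to Not advertise: p·4 + (1−p)·(-3) = 7p - 3
  -4p + 2 = 7p - 3  ⇒  -11p = -5  ⇒  p = 5/11.
Firm 1's indifference between Not advertise and Advertise determines Firm 2's mixing probability q:
  Firm 1's expected payoff from Not advertise: q·2 + (1−q)·0 = 2q
  Firm 1's expected payoff from Advertise: q·1 + (1−q)·3 = -2q + 3
  2q = -2q + 3  ⇒  4q = 3  ⇒  q = 3/4.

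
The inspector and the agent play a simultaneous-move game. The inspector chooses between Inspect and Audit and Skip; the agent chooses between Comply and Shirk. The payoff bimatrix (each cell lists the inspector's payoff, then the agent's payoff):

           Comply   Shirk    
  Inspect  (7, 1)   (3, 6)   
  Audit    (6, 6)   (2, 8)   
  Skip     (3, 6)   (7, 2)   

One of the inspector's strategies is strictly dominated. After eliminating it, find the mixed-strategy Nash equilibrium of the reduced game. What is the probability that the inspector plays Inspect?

p = 4/9

The inspector's strategy Audit is strictly dominated by Inspect: 7 > 6 and 3 > 2. Eliminate Audit.
Set the agent's expected payoff from Comply equal to that from Shirk:
  the agent's payoff from Comply: p·1 + (1−p)·6 = -5p + 6
  the agent's payoff from Shirk: p·6 + (1−p)·2 = 4p + 2
  -5p + 6 = 4p + 2  ⇒  -9p = -4  ⇒  p = 4/9.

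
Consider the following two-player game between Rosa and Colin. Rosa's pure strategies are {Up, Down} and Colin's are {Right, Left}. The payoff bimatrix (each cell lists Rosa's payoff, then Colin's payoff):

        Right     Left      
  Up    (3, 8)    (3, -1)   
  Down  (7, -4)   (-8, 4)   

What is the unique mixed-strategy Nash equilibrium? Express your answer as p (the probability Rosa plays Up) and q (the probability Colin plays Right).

p = 8/17, q = 11/15

For Colin to be willing to mix, Colin must be indifferent between Right and Left, which pins down Rosa's mix.
  Colin's expected payoff from Right: p·8 + (1−p)·(-4) = 12p - 4
  Colin's expected payoff from Left: p·(-1) + (1−p)·4 = -5p + 4
  12p - 4 = -5p + 4  ⇒  17p = 8  ⇒  p = 8/17.
Set Rosa's expected payoff from Up equal to that from Down:
  Rosa's payoff to Up: q·3 + (1−q)·3 = 3
  Rosa's payoff to Down: q·7 + (1−q)·(-8) = 15q - 8
  3 = 15q - 8  ⇒  -15q = -11  ⇒  q = 11/15.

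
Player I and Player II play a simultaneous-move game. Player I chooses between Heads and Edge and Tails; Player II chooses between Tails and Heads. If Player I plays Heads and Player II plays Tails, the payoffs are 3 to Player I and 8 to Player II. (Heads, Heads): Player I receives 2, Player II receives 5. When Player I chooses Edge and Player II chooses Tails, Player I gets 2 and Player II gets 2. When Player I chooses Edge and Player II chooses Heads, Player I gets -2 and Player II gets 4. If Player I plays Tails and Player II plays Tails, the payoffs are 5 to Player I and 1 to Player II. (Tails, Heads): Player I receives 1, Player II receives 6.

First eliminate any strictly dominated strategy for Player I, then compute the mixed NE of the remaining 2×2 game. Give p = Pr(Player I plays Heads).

p = 5/8

Player I's strategy Edge is strictly dominated by Tails: 5 > 2 and 1 > -2. Eliminate Edge.
In a mixed equilibrium Player II is indifferent between Tails and Heads; this condition fixes p.
  Player II's expected payoff from Tails: p·8 + (1−p)·1 = 7p + 1
  Player II's expected payoff from Heads: p·5 + (1−p)·6 = -p + 6
  7p + 1 = -p + 6  ⇒  8p = 5  ⇒  p = 5/8.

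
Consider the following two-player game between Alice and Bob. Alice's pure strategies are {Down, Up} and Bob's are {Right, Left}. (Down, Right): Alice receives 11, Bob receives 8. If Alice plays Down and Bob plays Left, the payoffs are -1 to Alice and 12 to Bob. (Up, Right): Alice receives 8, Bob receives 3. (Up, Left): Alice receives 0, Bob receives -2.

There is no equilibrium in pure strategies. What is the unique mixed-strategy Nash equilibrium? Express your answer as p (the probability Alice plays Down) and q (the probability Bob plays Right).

Bob's indifference between Right and Left determines Alice's mixing probability p:
  Bob's expected payoff from Right: p·8 + (1−p)·3 = 5p + 3
  Bob's expected payoff from Left: p·12 + (1−p)·(-2) = 14p - 2
  5p + 3 = 14p - 2  ⇒  -9p = -5  ⇒  p = 5/9.
Set Alice's expected payoff from Down equal to that from Up:
  Alice's payoff to Down: q·11 + (1−q)·(-1) = 12q - 1
  Alice's payoff to Up: q·8 + (1−q)·0 = 8q
  12q - 1 = 8q  ⇒  4q = 1  ⇒  q = 1/4.

p = 5/9, q = 1/4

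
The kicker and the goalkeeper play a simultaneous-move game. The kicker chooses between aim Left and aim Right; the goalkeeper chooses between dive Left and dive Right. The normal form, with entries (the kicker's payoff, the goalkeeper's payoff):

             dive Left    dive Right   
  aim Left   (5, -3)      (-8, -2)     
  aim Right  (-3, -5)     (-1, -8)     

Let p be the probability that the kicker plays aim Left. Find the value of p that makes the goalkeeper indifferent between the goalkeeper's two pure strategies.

p = 3/4

For the goalkeeper to be willing to mix, the goalkeeper must be indifferent between dive Left and dive Right, which pins down the kicker's mix.
  the goalkeeper's payoff from dive Left: p·(-3) + (1−p)·(-5) = 2p - 5
  the goalkeeper's payoff from dive Right: p·(-2) + (1−p)·(-8) = 6p - 8
  2p - 5 = 6p - 8  ⇒  -4p = -3  ⇒  p = 3/4.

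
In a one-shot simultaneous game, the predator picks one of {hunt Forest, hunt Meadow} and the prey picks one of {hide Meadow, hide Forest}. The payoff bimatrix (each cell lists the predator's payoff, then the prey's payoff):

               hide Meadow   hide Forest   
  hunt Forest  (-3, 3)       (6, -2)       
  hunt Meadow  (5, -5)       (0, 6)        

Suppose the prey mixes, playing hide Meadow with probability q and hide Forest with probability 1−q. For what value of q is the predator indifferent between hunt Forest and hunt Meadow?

q = 3/7

In a mixed equilibrium the predator is indifferent between hunt Forest and hunt Meadow; this condition fixes q.
  the predator's payoff from hunt Forest: q·(-3) + (1−q)·6 = -9q + 6
  the predator's payoff from hunt Meadow: q·5 + (1−q)·0 = 5q
  -9q + 6 = 5q  ⇒  -14q = -6  ⇒  q = 3/7.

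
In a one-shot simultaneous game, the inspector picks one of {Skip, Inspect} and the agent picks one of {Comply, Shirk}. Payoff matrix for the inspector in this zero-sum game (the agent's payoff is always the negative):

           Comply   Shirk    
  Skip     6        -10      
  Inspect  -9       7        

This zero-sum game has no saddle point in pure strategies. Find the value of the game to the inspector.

In a mixed equilibrium the inspector is indifferent between Skip and Inspect; this condition fixes q.
  the inspector's expected payoff from Skip: q·6 + (1−q)·(-10) = 16q - 10
  the inspector's expected payoff from Inspect: q·(-9) + (1−q)·7 = -16q + 7
  16q - 10 = -16q + 7  ⇒  32q = 17  ⇒  q = 17/32.
The value is the inspector's expected payoff against this mix (using Skip): (17/32)·6 + (15/32)·(-10) = -3/2.

v = -3/2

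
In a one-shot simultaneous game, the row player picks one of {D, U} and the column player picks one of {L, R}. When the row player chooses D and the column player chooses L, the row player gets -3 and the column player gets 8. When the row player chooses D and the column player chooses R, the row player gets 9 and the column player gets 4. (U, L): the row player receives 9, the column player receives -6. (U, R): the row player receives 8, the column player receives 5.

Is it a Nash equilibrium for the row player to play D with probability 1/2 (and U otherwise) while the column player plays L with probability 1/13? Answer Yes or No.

Given the row player's mix p = 1/2, the column player's payoff from L is 1 but from R is 9/2. The column player strictly prefers R, so the column player would not mix.
So the proposed profile is not a Nash equilibrium.

No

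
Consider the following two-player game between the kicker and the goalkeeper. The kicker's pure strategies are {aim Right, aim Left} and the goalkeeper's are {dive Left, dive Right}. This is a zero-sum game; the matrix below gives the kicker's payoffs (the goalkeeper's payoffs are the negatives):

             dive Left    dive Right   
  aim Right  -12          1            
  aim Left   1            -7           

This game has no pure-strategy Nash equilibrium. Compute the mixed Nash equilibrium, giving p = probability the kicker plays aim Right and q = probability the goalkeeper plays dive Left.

p = 8/21, q = 8/21

The goalkeeper's indifference between dive Left and dive Right determines the kicker's mixing probability p:
  the goalkeeper's payoff from dive Left: p·12 + (1−p)·(-1) = 13p - 1
  the goalkeeper's payoff from dive Right: p·(-1) + (1−p)·7 = -8p + 7
  13p - 1 = -8p + 7  ⇒  21p = 8  ⇒  p = 8/21.
In a mixed equilibrium the kicker is indifferent between aim Right and aim Left; this condition fixes q.
  the kicker's payoff from aim Right: q·(-12) + (1−q)·1 = -13q + 1
  the kicker's payoff from aim Left: q·1 + (1−q)·(-7) = 8q - 7
  -13q + 1 = 8q - 7  ⇒  -21q = -8  ⇒  q = 8/21.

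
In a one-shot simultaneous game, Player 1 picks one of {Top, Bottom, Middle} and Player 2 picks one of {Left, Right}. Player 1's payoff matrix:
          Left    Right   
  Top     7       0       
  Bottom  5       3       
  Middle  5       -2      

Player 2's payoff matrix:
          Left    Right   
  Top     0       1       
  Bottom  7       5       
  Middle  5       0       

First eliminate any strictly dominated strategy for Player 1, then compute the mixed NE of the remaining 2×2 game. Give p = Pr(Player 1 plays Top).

Player 1's strategy Middle is strictly dominated by Top: 7 > 5 and 0 > -2. Eliminate Middle.
Player 2's indifference between Left and Right determines Player 1's mixing probability p:
  Player 2's expected payoff from Left: p·0 + (1−p)·7 = -7p + 7
  Player 2's expected payoff from Right: p·1 + (1−p)·5 = -4p + 5
  -7p + 7 = -4p + 5  ⇒  -3p = -2  ⇒  p = 2/3.

p = 2/3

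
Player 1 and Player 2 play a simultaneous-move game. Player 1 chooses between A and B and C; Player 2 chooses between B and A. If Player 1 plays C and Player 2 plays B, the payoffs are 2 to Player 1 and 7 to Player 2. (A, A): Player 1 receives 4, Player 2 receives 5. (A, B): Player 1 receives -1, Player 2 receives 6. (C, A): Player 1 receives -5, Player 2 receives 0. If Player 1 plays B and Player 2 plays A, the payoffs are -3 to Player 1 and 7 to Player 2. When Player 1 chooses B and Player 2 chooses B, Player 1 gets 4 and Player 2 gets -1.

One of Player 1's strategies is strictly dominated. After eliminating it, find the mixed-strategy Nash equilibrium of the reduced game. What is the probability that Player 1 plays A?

p = 8/9

Player 1's strategy C is strictly dominated by B: 4 > 2 and -3 > -5. Eliminate C.
In a mixed equilibrium Player 2 is indifferent between B and A; this condition fixes p.
  Player 2's expected payoff from B: p·6 + (1−p)·(-1) = 7p - 1
  Player 2's expected payoff from A: p·5 + (1−p)·7 = -2p + 7
  7p - 1 = -2p + 7  ⇒  9p = 8  ⇒  p = 8/9.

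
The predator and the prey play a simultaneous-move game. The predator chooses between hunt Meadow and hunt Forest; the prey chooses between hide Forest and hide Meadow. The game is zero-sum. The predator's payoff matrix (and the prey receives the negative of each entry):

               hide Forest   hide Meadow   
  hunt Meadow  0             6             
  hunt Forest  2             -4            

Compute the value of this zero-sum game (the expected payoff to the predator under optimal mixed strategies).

v = 1

For the predator to be willing to mix, the predator must be indifferent between hunt Meadow and hunt Forest, which pins down the prey's mix.
  the predator's expected payoff from hunt Meadow: q·0 + (1−q)·6 = -6q + 6
  the predator's expected payoff from hunt Forest: q·2 + (1−q)·(-4) = 6q - 4
  -6q + 6 = 6q - 4  ⇒  -12q = -10  ⇒  q = 5/6.
The value is the predator's expected payoff against this mix (using hunt Meadow): (5/6)·0 + (1/6)·6 = 1.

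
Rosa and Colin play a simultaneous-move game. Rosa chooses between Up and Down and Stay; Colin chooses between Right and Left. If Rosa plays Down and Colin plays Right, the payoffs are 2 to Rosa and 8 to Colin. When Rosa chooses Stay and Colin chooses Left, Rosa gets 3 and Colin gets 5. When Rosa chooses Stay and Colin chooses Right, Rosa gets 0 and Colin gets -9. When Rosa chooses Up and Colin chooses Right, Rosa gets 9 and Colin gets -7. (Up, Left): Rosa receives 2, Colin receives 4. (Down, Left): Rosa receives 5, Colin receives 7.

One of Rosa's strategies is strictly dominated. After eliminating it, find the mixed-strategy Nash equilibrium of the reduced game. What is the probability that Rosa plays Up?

Rosa's strategy Stay is strictly dominated by Down: 2 > 0 and 5 > 3. Eliminate Stay.
In a mixed equilibrium Colin is indifferent between Right and Left; this condition fixes p.
  Colin's payoff from Right: p·(-7) + (1−p)·8 = -15p + 8
  Colin's payoff from Left: p·4 + (1−p)·7 = -3p + 7
  -15p + 8 = -3p + 7  ⇒  -12p = -1  ⇒  p = 1/12.

p = 1/12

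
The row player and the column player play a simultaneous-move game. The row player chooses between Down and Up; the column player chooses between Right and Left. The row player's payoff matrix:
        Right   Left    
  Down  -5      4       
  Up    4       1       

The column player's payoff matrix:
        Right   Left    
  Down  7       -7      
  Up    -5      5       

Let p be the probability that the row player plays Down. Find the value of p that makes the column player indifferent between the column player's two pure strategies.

p = 5/12

The row player's mix must leave the column player indifferent between Right and Left.
  the column player's expected payoff from Right: p·7 + (1−p)·(-5) = 12p - 5
  the column player's expected payoff from Left: p·(-7) + (1−p)·5 = -12p + 5
  12p - 5 = -12p + 5  ⇒  24p = 10  ⇒  p = 5/12.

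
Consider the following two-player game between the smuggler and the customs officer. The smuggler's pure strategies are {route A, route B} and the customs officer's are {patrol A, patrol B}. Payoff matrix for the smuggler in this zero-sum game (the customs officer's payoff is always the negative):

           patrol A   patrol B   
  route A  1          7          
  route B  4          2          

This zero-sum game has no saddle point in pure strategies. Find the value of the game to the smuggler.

The smuggler's indifference between route A and route B determines the customs officer's mixing probability q:
  the smuggler's payoff to route A: q·1 + (1−q)·7 = -6q + 7
  the smuggler's payoff to route B: q·4 + (1−q)·2 = 2q + 2
  -6q + 7 = 2q + 2  ⇒  -8q = -5  ⇒  q = 5/8.
The value is the smuggler's expected payoff against this mix (using route A): (5/8)·1 + (3/8)·7 = 13/4.

v = 13/4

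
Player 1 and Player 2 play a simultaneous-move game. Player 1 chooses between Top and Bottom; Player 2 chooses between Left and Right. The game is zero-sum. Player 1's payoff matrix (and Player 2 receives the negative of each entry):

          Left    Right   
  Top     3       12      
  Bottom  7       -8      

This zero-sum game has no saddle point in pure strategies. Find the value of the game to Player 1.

v = 9/2

In a mixed equilibrium Player 1 is indifferent between Top and Bottom; this condition fixes q.
  Player 1's expected payoff from Top: q·3 + (1−q)·12 = -9q + 12
  Player 1's expected payoff from Bottom: q·7 + (1−q)·(-8) = 15q - 8
  -9q + 12 = 15q - 8  ⇒  -24q = -20  ⇒  q = 5/6.
The value is Player 1's expected payoff against this mix (using Top): (5/6)·3 + (1/6)·12 = 9/2.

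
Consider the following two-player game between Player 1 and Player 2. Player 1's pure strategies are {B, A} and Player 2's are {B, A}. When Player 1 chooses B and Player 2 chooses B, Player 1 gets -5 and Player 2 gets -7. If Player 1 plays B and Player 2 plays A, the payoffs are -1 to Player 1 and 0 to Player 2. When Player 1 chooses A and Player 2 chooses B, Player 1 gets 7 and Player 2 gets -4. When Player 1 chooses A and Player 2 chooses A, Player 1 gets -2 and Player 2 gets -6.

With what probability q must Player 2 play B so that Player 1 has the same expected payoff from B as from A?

Player 2's mix must leave Player 1 indifferent between B and A.
  Player 1's expected payoff from B: q·(-5) + (1−q)·(-1) = -4q - 1
  Player 1's expected payoff from A: q·7 + (1−q)·(-2) = 9q - 2
  -4q - 1 = 9q - 2  ⇒  -13q = -1  ⇒  q = 1/13.

q = 1/13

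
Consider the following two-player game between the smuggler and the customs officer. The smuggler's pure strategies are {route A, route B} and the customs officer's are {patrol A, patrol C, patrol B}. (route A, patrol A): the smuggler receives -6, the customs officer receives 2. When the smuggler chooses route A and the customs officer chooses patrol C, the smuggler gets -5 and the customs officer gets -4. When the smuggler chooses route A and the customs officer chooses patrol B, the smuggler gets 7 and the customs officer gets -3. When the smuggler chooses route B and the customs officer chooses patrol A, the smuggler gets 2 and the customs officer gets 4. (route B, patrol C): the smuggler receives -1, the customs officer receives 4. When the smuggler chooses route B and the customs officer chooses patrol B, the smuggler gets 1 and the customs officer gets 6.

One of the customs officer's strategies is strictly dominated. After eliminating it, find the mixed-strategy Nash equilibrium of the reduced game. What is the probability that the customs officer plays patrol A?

q = 3/7

The customs officer's strategy patrol C is strictly dominated by patrol B: -3 > -4 and 6 > 4. Eliminate patrol C.
For the smuggler to be willing to mix, the smuggler must be indifferent between route A and route B, which pins down the customs officer's mix.
  the smuggler's expected payoff from route A: q·(-6) + (1−q)·7 = -13q + 7
  the smuggler's expected payoff from route B: q·2 + (1−q)·1 = q + 1
  -13q + 7 = q + 1  ⇒  -14q = -6  ⇒  q = 3/7.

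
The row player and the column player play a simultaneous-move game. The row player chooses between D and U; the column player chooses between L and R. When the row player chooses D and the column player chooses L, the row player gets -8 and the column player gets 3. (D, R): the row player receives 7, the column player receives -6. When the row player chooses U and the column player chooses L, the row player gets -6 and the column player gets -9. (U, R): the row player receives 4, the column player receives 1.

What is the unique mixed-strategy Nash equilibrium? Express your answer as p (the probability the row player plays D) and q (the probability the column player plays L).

The column player's indifference between L and R determines the row player's mixing probability p:
  the column player's expected payoff from L: p·3 + (1−p)·(-9) = 12p - 9
  the column player's expected payoff from R: p·(-6) + (1−p)·1 = -7p + 1
  12p - 9 = -7p + 1  ⇒  19p = 10  ⇒  p = 10/19.
The row player's indifference between D and U determines the column player's mixing probability q:
  the row player's payoff from D: q·(-8) + (1−q)·7 = -15q + 7
  the row player's payoff from U: q·(-6) + (1−q)·4 = -10q + 4
  -15q + 7 = -10q + 4  ⇒  -5q = -3  ⇒  q = 3/5.

p = 10/19, q = 3/5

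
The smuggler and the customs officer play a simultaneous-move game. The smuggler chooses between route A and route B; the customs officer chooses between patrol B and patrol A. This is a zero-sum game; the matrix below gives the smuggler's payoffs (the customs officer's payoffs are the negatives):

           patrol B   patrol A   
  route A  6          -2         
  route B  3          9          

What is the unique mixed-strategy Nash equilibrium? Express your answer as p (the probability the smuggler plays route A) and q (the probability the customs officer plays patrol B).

p = 3/7, q = 11/14

In a mixed equilibrium the customs officer is indifferent between patrol B and patrol A; this condition fixes p.
  the customs officer's payoff from patrol B: p·(-6) + (1−p)·(-3) = -3p - 3
  the customs officer's payoff from patrol A: p·2 + (1−p)·(-9) = 11p - 9
  -3p - 3 = 11p - 9  ⇒  -14p = -6  ⇒  p = 3/7.
Set the smuggler's expected payoff from route A equal to that from route B:
  the smuggler's payoff to route A: q·6 + (1−q)·(-2) = 8q - 2
  the smuggler's payoff to route B: q·3 + (1−q)·9 = -6q + 9
  8q - 2 = -6q + 9  ⇒  14q = 11  ⇒  q = 11/14.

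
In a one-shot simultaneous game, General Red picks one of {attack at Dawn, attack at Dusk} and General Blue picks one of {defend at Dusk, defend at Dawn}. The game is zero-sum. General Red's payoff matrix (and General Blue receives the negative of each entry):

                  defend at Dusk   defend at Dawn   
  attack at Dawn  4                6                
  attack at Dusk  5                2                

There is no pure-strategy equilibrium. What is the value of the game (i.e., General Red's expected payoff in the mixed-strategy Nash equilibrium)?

General Blue's mix must leave General Red indifferent between attack at Dawn and attack at Dusk.
  General Red's payoff from attack at Dawn: q·4 + (1−q)·6 = -2q + 6
  General Red's payoff from attack at Dusk: q·5 + (1−q)·2 = 3q + 2
  -2q + 6 = 3q + 2  ⇒  -5q = -4  ⇒  q = 4/5.
The value is General Red's expected payoff against this mix (using attack at Dawn): (4/5)·4 + (1/5)·6 = 22/5.

v = 22/5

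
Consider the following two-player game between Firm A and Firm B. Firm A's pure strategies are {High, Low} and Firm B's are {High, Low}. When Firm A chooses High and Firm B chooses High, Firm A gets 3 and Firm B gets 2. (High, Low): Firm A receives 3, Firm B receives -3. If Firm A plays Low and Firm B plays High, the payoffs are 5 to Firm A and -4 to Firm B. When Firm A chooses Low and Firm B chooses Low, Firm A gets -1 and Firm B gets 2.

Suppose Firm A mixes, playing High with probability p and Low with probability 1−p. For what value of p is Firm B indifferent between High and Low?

In a mixed equilibrium Firm B is indifferent between High and Low; this condition fixes p.
  Firm B's payoff to High: p·2 + (1−p)·(-4) = 6p - 4
  Firm B's payoff to Low: p·(-3) + (1−p)·2 = -5p + 2
  6p - 4 = -5p + 2  ⇒  11p = 6  ⇒  p = 6/11.

p = 6/11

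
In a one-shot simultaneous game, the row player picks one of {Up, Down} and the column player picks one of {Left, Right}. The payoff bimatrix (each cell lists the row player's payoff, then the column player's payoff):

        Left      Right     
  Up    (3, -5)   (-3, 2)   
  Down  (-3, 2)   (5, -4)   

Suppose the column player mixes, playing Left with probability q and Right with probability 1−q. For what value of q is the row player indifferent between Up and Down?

q = 4/7

In a mixed equilibrium the row player is indifferent between Up and Down; this condition fixes q.
  the row player's payoff from Up: q·3 + (1−q)·(-3) = 6q - 3
  the row player's payoff from Down: q·(-3) + (1−q)·5 = -8q + 5
  6q - 3 = -8q + 5  ⇒  14q = 8  ⇒  q = 4/7.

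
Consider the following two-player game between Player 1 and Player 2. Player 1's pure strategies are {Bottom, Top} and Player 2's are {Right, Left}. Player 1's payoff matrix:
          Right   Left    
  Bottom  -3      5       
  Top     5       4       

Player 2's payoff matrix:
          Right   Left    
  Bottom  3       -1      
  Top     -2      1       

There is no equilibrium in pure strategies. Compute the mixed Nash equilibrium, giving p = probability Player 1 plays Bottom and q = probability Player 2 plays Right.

p = 3/7, q = 1/9

Player 2's indifference between Right and Left determines Player 1's mixing probability p:
  Player 2's expected payoff from Right: p·3 + (1−p)·(-2) = 5p - 2
  Player 2's expected payoff from Left: p·(-1) + (1−p)·1 = -2p + 1
  5p - 2 = -2p + 1  ⇒  7p = 3  ⇒  p = 3/7.
Player 2's mix must leave Player 1 indifferent between Bottom and Top.
  Player 1's payoff to Bottom: q·(-3) + (1−q)·5 = -8q + 5
  Player 1's payoff to Top: q·5 + (1−q)·4 = q + 4
  -8q + 5 = q + 4  ⇒  -9q = -1  ⇒  q = 1/9.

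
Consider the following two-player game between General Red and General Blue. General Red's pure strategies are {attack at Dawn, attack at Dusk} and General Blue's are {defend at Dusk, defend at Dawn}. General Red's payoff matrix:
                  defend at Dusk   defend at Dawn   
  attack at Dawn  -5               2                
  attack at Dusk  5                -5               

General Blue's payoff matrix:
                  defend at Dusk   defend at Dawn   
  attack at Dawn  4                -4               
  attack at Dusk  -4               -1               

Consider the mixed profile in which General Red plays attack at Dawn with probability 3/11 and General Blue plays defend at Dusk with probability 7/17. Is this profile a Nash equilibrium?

Check General Blue's indifference given General Red's mix p = 3/11:
  payoff from defend at Dusk = -20/11; payoff from defend at Dawn = -20/11 — equal.
Check General Red's indifference given General Blue's mix q = 7/17:
  payoff from attack at Dawn = -15/17; payoff from attack at Dusk = -15/17 — equal.
Both players are indifferent, so neither can profitably deviate.

Yes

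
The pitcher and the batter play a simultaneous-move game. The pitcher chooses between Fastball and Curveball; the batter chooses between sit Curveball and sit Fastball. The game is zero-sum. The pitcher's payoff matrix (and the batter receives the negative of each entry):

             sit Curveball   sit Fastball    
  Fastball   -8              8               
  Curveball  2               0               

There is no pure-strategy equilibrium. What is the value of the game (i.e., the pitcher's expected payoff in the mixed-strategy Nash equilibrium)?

v = 8/9

The pitcher's indifference between Fastball and Curveball determines the batter's mixing probability q:
  the pitcher's payoff from Fastball: q·(-8) + (1−q)·8 = -16q + 8
  the pitcher's payoff from Curveball: q·2 + (1−q)·0 = 2q
  -16q + 8 = 2q  ⇒  -18q = -8  ⇒  q = 4/9.
The value is the pitcher's expected payoff against this mix (using Fastball): (4/9)·(-8) + (5/9)·8 = 8/9.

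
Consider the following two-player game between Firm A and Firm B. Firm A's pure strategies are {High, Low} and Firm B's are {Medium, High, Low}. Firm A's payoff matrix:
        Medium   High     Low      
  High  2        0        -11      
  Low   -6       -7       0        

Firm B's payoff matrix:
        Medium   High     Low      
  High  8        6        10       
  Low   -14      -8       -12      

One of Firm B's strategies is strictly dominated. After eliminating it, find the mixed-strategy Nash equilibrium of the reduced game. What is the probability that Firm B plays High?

Firm B's strategy Medium is strictly dominated by Low: 10 > 8 and -12 > -14. Eliminate Medium.
In a mixed equilibrium Firm A is indifferent between High and Low; this condition fixes q.
  Firm A's expected payoff from High: q·0 + (1−q)·(-11) = 11q - 11
  Firm A's expected payoff from Low: q·(-7) + (1−q)·0 = -7q
  11q - 11 = -7q  ⇒  18q = 11  ⇒  q = 11/18.

q = 11/18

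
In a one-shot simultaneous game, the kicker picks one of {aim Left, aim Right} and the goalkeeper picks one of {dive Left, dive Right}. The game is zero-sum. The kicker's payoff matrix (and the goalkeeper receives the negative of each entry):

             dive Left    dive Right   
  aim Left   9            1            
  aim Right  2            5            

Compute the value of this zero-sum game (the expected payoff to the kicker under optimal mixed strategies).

v = 43/11

The goalkeeper's mix must leave the kicker indifferent between aim Left and aim Right.
  the kicker's payoff from aim Left: q·9 + (1−q)·1 = 8q + 1
  the kicker's payoff from aim Right: q·2 + (1−q)·5 = -3q + 5
  8q + 1 = -3q + 5  ⇒  11q = 4  ⇒  q = 4/11.
The value is the kicker's expected payoff against this mix (using aim Left): (4/11)·9 + (7/11)·1 = 43/11.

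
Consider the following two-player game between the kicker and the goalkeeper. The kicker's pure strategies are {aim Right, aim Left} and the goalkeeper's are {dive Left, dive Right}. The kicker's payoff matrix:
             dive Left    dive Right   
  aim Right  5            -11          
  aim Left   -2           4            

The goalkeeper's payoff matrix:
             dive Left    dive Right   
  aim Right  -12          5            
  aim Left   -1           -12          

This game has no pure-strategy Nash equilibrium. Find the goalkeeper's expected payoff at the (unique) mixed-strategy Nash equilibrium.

-149/28

The kicker's mix must leave the goalkeeper indifferent between dive Left and dive Right.
  the goalkeeper's payoff to dive Left: p·(-12) + (1−p)·(-1) = -11p - 1
  the goalkeeper's payoff to dive Right: p·5 + (1−p)·(-12) = 17p - 12
  -11p - 1 = 17p - 12  ⇒  -28p = -11  ⇒  p = 11/28.
At equilibrium the goalkeeper is indifferent across columns, so the goalkeeper's payoff equals the payoff from dive Left: (11/28)·(-12) + (17/28)·(-1) = -149/28.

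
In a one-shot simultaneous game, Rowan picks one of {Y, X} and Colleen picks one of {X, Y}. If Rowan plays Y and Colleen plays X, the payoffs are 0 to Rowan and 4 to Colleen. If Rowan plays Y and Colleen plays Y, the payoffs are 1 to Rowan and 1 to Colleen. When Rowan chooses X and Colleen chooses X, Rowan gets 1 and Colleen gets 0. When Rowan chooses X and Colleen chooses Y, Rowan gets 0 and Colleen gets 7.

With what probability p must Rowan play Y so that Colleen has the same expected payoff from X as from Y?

p = 7/10

Rowan's mix must leave Colleen indifferent between X and Y.
  Colleen's payoff to X: p·4 + (1−p)·0 = 4p
  Colleen's payoff to Y: p·1 + (1−p)·7 = -6p + 7
  4p = -6p + 7  ⇒  10p = 7  ⇒  p = 7/10.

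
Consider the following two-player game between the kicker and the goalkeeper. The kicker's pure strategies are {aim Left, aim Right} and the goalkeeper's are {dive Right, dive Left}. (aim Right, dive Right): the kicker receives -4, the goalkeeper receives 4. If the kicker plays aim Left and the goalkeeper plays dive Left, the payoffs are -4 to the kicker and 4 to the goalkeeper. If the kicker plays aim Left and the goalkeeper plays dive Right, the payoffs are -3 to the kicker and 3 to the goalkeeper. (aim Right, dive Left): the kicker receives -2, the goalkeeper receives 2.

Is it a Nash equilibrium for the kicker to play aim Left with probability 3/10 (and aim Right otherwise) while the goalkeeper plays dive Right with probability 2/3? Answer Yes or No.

No

Given the kicker's mix p = 3/10, the goalkeeper's payoff from dive Right is 37/10 but from dive Left is 13/5. The goalkeeper strictly prefers dive Right, so the goalkeeper would not mix.
So the proposed profile is not a Nash equilibrium.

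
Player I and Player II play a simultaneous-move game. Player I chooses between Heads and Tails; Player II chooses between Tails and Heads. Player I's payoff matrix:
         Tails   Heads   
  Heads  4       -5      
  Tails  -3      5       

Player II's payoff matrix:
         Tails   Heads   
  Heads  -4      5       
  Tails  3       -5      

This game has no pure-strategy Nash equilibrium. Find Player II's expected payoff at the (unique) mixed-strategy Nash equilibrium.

-5/17

Player II's indifference between Tails and Heads determines Player I's mixing probability p:
  Player II's payoff to Tails: p·(-4) + (1−p)·3 = -7p + 3
  Player II's payoff to Heads: p·5 + (1−p)·(-5) = 10p - 5
  -7p + 3 = 10p - 5  ⇒  -17p = -8  ⇒  p = 8/17.
At equilibrium Player II is indifferent across columns, so Player II's payoff equals the payoff from Tails: (8/17)·(-4) + (9/17)·3 = -5/17.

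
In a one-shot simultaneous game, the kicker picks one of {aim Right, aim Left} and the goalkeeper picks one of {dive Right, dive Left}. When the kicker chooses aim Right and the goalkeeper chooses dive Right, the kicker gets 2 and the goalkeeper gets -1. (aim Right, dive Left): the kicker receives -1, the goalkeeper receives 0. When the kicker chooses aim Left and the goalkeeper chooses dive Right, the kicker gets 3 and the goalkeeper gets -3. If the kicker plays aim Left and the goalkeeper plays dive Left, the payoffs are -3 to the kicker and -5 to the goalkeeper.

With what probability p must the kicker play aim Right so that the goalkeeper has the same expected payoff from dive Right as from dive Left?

p = 2/3

In a mixed equilibrium the goalkeeper is indifferent between dive Right and dive Left; this condition fixes p.
  the goalkeeper's expected payoff from dive Right: p·(-1) + (1−p)·(-3) = 2p - 3
  the goalkeeper's expected payoff from dive Left: p·0 + (1−p)·(-5) = 5p - 5
  2p - 3 = 5p - 5  ⇒  -3p = -2  ⇒  p = 2/3.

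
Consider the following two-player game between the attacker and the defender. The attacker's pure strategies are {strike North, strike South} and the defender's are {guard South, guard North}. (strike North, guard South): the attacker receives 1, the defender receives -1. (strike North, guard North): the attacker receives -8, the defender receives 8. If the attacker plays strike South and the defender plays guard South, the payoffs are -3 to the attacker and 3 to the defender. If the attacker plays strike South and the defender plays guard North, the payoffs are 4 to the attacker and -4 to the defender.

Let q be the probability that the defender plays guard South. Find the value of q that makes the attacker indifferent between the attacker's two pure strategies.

q = 3/4

In a mixed equilibrium the attacker is indifferent between strike North and strike South; this condition fixes q.
  the attacker's payoff to strike North: q·1 + (1−q)·(-8) = 9q - 8
  the attacker's payoff to strike South: q·(-3) + (1−q)·4 = -7q + 4
  9q - 8 = -7q + 4  ⇒  16q = 12  ⇒  q = 3/4.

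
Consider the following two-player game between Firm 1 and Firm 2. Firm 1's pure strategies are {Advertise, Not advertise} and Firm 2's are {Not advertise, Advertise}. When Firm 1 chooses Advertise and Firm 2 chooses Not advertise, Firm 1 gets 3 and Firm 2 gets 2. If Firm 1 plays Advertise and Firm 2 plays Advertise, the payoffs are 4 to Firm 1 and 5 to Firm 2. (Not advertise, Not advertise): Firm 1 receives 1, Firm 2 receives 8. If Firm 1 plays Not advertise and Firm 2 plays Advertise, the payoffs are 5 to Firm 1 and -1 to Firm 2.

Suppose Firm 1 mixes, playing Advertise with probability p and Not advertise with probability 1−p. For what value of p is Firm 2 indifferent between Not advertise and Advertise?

p = 3/4

Firm 1's mix must leave Firm 2 indifferent between Not advertise and Advertise.
  Firm 2's payoff to Not advertise: p·2 + (1−p)·8 = -6p + 8
  Firm 2's payoff to Advertise: p·5 + (1−p)·(-1) = 6p - 1
  -6p + 8 = 6p - 1  ⇒  -12p = -9  ⇒  p = 3/4.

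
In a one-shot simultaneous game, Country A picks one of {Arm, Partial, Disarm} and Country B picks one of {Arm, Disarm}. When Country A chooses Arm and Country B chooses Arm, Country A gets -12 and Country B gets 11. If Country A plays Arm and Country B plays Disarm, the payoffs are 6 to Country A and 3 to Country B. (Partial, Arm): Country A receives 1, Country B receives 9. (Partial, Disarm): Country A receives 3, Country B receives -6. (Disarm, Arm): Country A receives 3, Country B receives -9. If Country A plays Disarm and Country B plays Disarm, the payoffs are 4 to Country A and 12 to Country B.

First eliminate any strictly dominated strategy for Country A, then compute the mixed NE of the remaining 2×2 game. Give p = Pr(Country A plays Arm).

Country A's strategy Partial is strictly dominated by Disarm: 3 > 1 and 4 > 3. Eliminate Partial.
Country B's indifference between Arm and Disarm determines Country A's mixing probability p:
  Country B's payoff to Arm: p·11 + (1−p)·(-9) = 20p - 9
  Country B's payoff to Disarm: p·3 + (1−p)·12 = -9p + 12
  20p - 9 = -9p + 12  ⇒  29p = 21  ⇒  p = 21/29.

p = 21/29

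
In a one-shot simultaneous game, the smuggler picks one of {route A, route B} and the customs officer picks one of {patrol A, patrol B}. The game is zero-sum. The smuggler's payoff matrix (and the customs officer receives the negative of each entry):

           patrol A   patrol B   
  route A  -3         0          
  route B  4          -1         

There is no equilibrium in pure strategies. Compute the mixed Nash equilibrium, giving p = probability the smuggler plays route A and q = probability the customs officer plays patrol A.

p = 5/8, q = 1/8

The smuggler's mix must leave the customs officer indifferent between patrol A and patrol B.
  the customs officer's payoff from patrol A: p·3 + (1−p)·(-4) = 7p - 4
  the customs officer's payoff from patrol B: p·0 + (1−p)·1 = -p + 1
  7p - 4 = -p + 1  ⇒  8p = 5  ⇒  p = 5/8.
The smuggler's indifference between route A and route B determines the customs officer's mixing probability q:
  the smuggler's payoff from route A: q·(-3) + (1−q)·0 = -3q
  the smuggler's payoff from route B: q·4 + (1−q)·(-1) = 5q - 1
  -3q = 5q - 1  ⇒  -8q = -1  ⇒  q = 1/8.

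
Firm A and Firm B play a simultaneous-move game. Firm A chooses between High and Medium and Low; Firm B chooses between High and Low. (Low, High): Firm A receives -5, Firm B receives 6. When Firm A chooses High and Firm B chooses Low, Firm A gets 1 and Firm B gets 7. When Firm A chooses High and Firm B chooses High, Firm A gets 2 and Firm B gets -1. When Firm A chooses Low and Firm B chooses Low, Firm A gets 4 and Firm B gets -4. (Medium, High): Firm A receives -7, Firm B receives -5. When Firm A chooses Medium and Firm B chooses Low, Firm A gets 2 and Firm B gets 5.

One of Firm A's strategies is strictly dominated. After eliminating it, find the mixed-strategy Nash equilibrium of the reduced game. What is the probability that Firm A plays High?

Firm A's strategy Medium is strictly dominated by Low: -5 > -7 and 4 > 2. Eliminate Medium.
Firm B's indifference between High and Low determines Firm A's mixing probability p:
  Firm B's payoff from High: p·(-1) + (1−p)·6 = -7p + 6
  Firm B's payoff from Low: p·7 + (1−p)·(-4) = 11p - 4
  -7p + 6 = 11p - 4  ⇒  -18p = -10  ⇒  p = 5/9.

p = 5/9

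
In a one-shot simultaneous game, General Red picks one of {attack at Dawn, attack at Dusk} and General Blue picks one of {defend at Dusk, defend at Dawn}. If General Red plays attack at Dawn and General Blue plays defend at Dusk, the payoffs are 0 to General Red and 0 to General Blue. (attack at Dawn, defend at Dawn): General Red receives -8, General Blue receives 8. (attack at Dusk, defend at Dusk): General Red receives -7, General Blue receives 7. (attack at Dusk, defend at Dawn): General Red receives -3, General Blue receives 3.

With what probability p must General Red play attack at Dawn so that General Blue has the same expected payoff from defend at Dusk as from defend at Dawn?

Set General Blue's expected payoff from defend at Dusk equal to that from defend at Dawn:
  General Blue's expected payoff from defend at Dusk: p·0 + (1−p)·7 = -7p + 7
  General Blue's expected payoff from defend at Dawn: p·8 + (1−p)·3 = 5p + 3
  -7p + 7 = 5p + 3  ⇒  -12p = -4  ⇒  p = 1/3.

p = 1/3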